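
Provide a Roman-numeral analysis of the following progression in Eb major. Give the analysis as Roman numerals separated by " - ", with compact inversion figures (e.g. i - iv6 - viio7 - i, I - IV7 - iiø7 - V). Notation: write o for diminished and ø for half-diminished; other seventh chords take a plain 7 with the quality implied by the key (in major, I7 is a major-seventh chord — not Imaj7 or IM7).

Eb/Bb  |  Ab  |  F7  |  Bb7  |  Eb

Eb/Bb: root Eb is the tonic; major triad there is I64.
Ab has root Ab, degree 4 in Eb major, so IV.
F7: chromatic; F is V of V, so V7/V.
Bb7: dominant seventh chord on Bb = scale degree 5 → V7.
Eb has root Eb, degree 1 in Eb major, so I.

I64 - IV - V7/V - V7 - I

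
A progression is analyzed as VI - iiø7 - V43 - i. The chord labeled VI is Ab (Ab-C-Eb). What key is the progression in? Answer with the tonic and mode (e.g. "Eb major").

VI is given as Ab-C-Eb — a major triad with root Ab.
VI on Ab implies Ab is the submediant; that puts the tonic at C, and the uppercase numeral fits minor mode.

C minor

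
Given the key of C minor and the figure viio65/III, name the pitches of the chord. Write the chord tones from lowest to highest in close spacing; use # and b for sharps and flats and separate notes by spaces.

The slash marks an applied leading-tone chord: viio of III. In C minor, III is Eb, so the leading tone to it is D, a half step below.
Building a fully diminished seventh chord on D gives D-F-Ab-Cb.
The figured bass 65 indicates first inversion, placing the third (F) in the bass: F-Ab-Cb-D.

F Ab Cb D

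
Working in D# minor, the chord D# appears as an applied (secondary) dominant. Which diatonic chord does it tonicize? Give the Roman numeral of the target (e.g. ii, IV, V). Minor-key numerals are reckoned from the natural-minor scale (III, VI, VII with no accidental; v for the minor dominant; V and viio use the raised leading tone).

iv

The chord is a major triad on D#.
A dominant resolves down a perfect fifth: D# → G#. In D# minor, G# is scale degree 4, i.e. iv.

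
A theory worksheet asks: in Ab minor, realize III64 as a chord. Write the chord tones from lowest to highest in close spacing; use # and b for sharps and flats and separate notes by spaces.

Gb Cb Eb

The numeral's case and figure indicate a major triad. In Ab minor its root, scale degree 3, is Cb.
Stacking thirds from Cb gives Cb-Eb-Gb.
The figured bass 64 indicates second inversion, placing the fifth (Gb) in the bass: Gb-Cb-Eb.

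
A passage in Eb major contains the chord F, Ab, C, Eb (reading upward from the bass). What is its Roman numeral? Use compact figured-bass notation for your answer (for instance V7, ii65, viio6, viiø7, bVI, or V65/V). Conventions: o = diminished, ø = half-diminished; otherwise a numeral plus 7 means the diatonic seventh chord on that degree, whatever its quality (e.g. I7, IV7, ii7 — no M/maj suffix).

ii7

The pitches F-Ab-C-Eb form a minor seventh chord rooted on F.
F is scale degree 2 in Eb major, and a minor seventh chord on that degree is written ii7.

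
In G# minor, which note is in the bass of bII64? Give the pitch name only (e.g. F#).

E

bII in G# minor has root A; the chord is A-C#-E.
The figure 64 means second inversion — the fifth is in the bass.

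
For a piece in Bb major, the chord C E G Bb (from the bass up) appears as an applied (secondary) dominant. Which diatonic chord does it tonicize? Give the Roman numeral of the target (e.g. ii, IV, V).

V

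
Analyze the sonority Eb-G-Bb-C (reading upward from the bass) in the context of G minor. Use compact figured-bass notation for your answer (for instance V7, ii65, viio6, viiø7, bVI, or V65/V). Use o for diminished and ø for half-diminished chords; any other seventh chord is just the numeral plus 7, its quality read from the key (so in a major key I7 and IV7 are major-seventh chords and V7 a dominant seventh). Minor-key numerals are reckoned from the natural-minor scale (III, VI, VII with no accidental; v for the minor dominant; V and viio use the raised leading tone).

The pitches C-Eb-G-Bb form a minor seventh chord rooted on C.
C is scale degree 4 in G minor, and a minor seventh chord on that degree is written iv7.
With Eb in the bass the chord is in first inversion, so the figured bass is 65.

iv65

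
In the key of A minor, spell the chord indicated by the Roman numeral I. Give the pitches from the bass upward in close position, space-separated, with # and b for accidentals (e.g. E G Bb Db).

A C# E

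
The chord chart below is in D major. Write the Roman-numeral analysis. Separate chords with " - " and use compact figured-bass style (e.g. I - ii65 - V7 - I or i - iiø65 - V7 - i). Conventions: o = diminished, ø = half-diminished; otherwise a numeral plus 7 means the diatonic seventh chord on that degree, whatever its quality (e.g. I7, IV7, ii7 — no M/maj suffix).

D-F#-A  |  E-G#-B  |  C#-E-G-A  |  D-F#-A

I - V/V - V65 - I

D-F#-A: root D is the tonic; major triad there is I.
E-G#-B: chromatic; E is V of V, so V/V.
C#-E-G-A: root A is the dominant; dominant seventh chord there is V65.
D-F#-A: major triad on D = scale degree 1 → I.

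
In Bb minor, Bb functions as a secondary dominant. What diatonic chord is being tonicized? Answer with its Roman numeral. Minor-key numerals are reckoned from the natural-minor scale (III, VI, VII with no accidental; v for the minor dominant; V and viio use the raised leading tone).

iv

The chord is a major triad on Bb.
A dominant resolves down a perfect fifth: Bb → Eb. In Bb minor, Eb is scale degree 4, i.e. iv.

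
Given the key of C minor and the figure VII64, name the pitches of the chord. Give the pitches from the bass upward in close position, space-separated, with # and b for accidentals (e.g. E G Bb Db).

The numeral's case and figure indicate a major triad. In C minor its root, scale degree 7, is Bb.
Stacking thirds from Bb gives Bb-D-F.
With the 64 figure the chord is in second inversion; from the bass F upward in close position it reads F-Bb-D.

F Bb D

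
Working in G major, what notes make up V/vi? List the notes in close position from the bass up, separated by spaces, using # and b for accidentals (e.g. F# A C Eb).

B D# F#

The slash means an applied dominant: we want the dominant of vi. In G major, vi is E minor, and its dominant is built on B.
Building a major triad on B gives B-D#-F#.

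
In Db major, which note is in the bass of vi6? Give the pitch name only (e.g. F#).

vi in Db major has root Bb; the chord is Bb-Db-F.
The figure 6 means first inversion — the third is in the bass.

Db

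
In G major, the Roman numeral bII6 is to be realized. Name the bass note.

C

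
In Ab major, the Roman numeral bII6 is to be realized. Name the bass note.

Db

bII in Ab major has root Bbb; the chord is Bbb-Db-Fb.
The figure 6 means first inversion — the third is in the bass.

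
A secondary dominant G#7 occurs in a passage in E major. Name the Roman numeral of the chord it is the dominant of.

The chord is a dominant seventh chord on G#.
A dominant resolves down a perfect fifth: G# → C#. In E major, C# is scale degree 6, i.e. vi.

vi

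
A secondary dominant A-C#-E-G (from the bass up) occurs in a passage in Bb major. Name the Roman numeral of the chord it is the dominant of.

The chord is a dominant seventh chord on A.
A dominant resolves down a perfect fifth: A → D. In Bb major, D is scale degree 3, i.e. iii.

iii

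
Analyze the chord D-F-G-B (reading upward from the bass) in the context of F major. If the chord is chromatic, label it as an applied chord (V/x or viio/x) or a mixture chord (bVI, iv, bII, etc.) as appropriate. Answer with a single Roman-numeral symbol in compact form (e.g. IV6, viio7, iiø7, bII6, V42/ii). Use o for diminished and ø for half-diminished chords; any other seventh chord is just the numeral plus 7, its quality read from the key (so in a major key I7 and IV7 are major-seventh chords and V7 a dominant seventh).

V43/V

The pitches G-B-D-F form a dominant seventh chord rooted on G.
G is not a diatonic chord root with this quality in F major, but it lies a perfect fifth above C (V), so the chord functions as an applied dominant of V.
With D in the bass the chord is in second inversion, so the figured bass is 43.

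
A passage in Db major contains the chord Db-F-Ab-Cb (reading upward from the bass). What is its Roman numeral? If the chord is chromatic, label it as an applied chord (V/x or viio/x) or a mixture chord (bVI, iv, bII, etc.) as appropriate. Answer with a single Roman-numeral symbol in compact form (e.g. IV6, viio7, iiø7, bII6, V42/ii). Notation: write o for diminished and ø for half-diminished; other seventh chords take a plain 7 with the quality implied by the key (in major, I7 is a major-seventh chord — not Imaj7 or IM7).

The pitches Db-F-Ab-Cb form a dominant seventh chord rooted on Db.
Db is not a diatonic chord root with this quality in Db major, but it lies a perfect fifth above Gb (IV), so the chord functions as an applied dominant of IV.

V7/IV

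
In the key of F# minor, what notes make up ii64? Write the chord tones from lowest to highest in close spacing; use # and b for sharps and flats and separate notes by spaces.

Scale degree 2 in F# minor is G#; here the chord built on it is altered to a minor triad. ii64 is the minor supertonic, borrowed from the parallel major (the Dorian ii).
So the chord is G#-B-D#, a minor triad.
With the 64 figure the chord is in second inversion; from the bass D# upward in close position it reads D#-G#-B.

D# G# B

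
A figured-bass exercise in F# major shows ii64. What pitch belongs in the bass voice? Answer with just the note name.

D#

ii in F# major has root G#; the chord is G#-B-D#.
The figure 64 means second inversion — the fifth is in the bass.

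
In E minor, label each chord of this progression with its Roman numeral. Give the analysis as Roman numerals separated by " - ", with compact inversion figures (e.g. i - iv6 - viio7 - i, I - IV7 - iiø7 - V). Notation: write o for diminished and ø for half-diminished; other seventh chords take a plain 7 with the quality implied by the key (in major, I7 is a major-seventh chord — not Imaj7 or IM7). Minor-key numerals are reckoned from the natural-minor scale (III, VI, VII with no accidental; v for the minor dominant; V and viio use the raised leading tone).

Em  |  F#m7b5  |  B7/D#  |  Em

i - iiø7 - V65 - i

Em has root E, degree 1 in E minor, so i.
F#m7b5: half-diminished seventh chord on F# = scale degree 2 → iiø7.
B7/D# has root B, degree 5 in E minor, so V65.
Em: root E is the tonic; minor triad there is i.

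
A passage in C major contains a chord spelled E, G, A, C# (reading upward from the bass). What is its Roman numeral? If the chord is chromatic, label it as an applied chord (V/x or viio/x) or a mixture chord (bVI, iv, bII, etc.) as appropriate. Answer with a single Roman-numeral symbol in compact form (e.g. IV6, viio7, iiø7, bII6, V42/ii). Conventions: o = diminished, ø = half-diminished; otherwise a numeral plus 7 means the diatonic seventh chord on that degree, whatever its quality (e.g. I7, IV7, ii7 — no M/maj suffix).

V43/ii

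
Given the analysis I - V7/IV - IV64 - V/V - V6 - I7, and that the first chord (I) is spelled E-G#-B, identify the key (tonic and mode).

E major

The anchor chord is a major triad on E, labeled I.
If E is scale degree 1 and the mode makes that degree carry a major triad, the tonic is E and the mode is major.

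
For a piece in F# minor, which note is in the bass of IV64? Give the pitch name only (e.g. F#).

F#

IV in F# minor has root B; the chord is B-D#-F#.
The figure 64 means second inversion — the fifth is in the bass.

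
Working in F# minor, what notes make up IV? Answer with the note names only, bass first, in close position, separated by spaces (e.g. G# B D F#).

B D# F#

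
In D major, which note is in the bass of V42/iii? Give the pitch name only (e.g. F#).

B

The applied chord V42/iii is rooted on C#: C#-E#-G#-B.
The figure 42 means third inversion — the seventh is in the bass.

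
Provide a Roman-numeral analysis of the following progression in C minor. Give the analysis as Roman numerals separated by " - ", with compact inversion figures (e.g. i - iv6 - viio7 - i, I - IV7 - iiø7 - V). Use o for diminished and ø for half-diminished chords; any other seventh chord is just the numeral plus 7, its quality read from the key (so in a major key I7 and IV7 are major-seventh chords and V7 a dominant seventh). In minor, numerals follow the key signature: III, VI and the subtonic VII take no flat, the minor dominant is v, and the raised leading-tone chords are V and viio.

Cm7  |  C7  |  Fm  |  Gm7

i7 - V7/iv - iv - v7

Cm7: root C is the tonic; minor seventh chord there is i7.
C7: chromatic; C is V of iv, so V7/iv.
Fm has root F, degree 4 in C minor, so iv.
Gm7: minor seventh chord on G = scale degree 5 → v7.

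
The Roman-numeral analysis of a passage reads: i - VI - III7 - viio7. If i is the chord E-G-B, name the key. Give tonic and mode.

E minor

i is given as E-G-B — a minor triad with root E.
If E is scale degree 1 and the mode makes that degree carry a minor triad, the tonic is E and the mode is minor.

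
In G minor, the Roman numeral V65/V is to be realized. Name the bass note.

C#

The applied chord V65/V is rooted on A: A-C#-E-G.
The figure 65 means first inversion — the third is in the bass.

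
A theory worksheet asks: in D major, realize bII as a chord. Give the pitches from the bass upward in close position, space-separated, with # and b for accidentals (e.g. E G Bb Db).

Eb G Bb

bII is the Neapolitan chord — a major triad on the lowered second degree. In D major that root is Eb.
So the chord is Eb-G-Bb.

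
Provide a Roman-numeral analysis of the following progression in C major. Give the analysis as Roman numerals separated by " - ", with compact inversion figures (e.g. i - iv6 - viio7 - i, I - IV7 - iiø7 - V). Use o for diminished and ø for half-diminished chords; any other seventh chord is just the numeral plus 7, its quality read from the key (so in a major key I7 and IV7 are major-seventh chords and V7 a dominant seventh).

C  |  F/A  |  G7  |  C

I - IV6 - V7 - I

C has root C, degree 1 in C major, so I.
F/A: major triad on F = scale degree 4 → IV6.
G7 has root G, degree 5 in C major, so V7.
C has root C, degree 1 in C major, so I.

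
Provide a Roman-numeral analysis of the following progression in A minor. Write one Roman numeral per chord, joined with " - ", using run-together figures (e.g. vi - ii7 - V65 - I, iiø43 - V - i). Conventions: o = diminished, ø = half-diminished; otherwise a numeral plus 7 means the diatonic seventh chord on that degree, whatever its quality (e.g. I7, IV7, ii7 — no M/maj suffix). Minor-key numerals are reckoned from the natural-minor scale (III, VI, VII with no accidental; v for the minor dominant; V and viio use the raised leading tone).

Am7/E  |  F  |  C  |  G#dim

Am7/E: minor seventh chord on A = scale degree 1 → i43.
F: major triad on F = scale degree 6 → VI.
C has root C, degree 3 in A minor, so III.
G#dim has root G#, degree 7 in A minor, so viio.

i43 - VI - III - viio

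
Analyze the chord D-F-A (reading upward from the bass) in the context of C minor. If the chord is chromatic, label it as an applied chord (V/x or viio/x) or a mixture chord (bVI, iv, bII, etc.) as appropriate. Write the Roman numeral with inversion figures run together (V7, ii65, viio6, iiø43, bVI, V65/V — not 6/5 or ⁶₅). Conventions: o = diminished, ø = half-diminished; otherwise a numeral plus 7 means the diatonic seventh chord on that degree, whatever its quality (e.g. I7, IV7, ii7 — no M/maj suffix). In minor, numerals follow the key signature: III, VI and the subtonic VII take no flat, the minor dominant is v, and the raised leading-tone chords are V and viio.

ii

The pitches D-F-A form a minor triad rooted on D.
D is the second degree of C minor. This is the minor supertonic, borrowed from the parallel major (the Dorian ii).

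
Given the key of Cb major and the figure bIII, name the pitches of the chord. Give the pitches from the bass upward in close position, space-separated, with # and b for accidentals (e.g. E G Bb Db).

Scale degree 3 in Cb major is Eb; lowering it a half step gives Ebb. bIII is a major triad on the lowered third degree, borrowed from the parallel minor.
So the chord is Ebb-Gb-Bbb.

Ebb Gb Bbb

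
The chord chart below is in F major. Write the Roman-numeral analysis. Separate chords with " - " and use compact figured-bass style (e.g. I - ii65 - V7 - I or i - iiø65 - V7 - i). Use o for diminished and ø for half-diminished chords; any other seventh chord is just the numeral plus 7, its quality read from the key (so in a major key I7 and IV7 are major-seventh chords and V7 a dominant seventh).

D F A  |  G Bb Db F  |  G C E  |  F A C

D-F-A has root D, degree 6 in F major, so vi.
G-Bb-Db-F: G with this quality isn't in the key; it's iiø7, borrowed from the parallel minor.
G-C-E: major triad on C = scale degree 5 → V64.
F-A-C: major triad on F = scale degree 1 → I.

vi - iiø7 - V64 - I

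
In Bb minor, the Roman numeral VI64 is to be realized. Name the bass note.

VI in Bb minor has root Gb; the chord is Gb-Bb-Db.
The figure 64 means second inversion — the fifth is in the bass.

Db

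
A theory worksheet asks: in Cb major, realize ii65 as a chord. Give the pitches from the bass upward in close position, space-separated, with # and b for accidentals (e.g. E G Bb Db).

Fb Ab Cb Db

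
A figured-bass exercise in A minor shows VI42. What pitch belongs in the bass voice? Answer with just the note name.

E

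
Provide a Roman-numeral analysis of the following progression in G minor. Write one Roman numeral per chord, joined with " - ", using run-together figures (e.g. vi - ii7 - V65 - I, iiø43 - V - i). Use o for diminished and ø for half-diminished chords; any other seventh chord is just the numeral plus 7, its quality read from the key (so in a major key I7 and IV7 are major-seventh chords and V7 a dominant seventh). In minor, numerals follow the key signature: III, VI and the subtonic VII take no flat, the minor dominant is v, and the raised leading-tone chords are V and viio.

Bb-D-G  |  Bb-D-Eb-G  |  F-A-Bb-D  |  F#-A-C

i6 - VI43 - III43 - viio

Bb-D-G has root G, degree 1 in G minor, so i6.
Bb-D-Eb-G: major seventh chord on Eb = scale degree 6 → VI43.
F-A-Bb-D has root Bb, degree 3 in G minor, so III43.
F#-A-C: root F# is the leading tone; diminished triad there is viio.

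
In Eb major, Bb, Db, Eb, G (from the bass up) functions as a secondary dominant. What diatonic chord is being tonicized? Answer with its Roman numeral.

IV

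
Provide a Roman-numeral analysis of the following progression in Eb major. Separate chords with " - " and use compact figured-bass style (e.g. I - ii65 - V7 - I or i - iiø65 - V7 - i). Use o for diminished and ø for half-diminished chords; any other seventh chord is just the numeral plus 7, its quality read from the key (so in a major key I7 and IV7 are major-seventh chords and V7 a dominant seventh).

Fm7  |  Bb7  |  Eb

Fm7: minor seventh chord on F = scale degree 2 → ii7.
Bb7 has root Bb, degree 5 in Eb major, so V7.
Eb has root Eb, degree 1 in Eb major, so I.

ii7 - V7 - I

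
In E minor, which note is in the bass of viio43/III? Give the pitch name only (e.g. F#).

The applied chord viio43/III is rooted on F#: F#-A-C-Eb.
The figure 43 means second inversion — the fifth is in the bass.

C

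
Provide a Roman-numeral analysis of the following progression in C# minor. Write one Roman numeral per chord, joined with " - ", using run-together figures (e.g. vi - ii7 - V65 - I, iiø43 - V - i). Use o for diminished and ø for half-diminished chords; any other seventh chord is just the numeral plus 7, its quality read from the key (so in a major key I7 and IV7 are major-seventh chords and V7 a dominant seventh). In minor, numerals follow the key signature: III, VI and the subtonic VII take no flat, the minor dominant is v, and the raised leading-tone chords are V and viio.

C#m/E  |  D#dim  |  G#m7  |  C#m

i6 - iio - v7 - i

C#m/E: minor triad on C# = scale degree 1 → i6.
D#dim has root D#, degree 2 in C# minor, so iio.
G#m7 has root G#, degree 5 in C# minor, so v7.
C#m: root C# is the tonic; minor triad there is i.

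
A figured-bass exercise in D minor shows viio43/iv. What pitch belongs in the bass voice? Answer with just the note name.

The applied chord viio43/iv is rooted on F#: F#-A-C-Eb.
The figure 43 means second inversion — the fifth is in the bass.

C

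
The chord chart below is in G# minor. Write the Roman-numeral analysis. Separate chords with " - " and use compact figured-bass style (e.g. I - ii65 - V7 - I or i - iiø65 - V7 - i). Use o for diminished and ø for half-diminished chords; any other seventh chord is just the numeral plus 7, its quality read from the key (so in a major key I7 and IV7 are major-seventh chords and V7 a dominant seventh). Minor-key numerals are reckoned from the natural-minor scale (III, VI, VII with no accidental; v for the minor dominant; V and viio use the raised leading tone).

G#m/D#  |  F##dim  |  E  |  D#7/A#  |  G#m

G#m/D#: root G# is the tonic; minor triad there is i64.
F##dim has root F##, degree 7 in G# minor, so viio.
E: root E is the submediant; major triad there is VI.
D#7/A#: root D# is the dominant; dominant seventh chord there is V43.
G#m: minor triad on G# = scale degree 1 → i.

i64 - viio - VI - V43 - i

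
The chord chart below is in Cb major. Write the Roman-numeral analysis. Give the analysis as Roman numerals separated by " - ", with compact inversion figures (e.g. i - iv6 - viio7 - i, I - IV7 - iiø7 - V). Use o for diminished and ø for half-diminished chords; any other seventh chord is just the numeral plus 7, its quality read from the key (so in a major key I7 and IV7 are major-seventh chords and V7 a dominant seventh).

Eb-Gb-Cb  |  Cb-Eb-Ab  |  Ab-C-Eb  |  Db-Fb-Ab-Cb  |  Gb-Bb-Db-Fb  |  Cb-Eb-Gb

I6 - vi6 - V/ii - ii7 - V7 - I

Eb-Gb-Cb: major triad on Cb = scale degree 1 → I6.
Cb-Eb-Ab: root Ab is the submediant; minor triad there is vi6.
Ab-C-Eb is the secondary dominant of ii (major triad on Ab): V/ii.
Db-Fb-Ab-Cb: minor seventh chord on Db = scale degree 2 → ii7.
Gb-Bb-Db-Fb: root Gb is the dominant; dominant seventh chord there is V7.
Cb-Eb-Gb has root Cb, degree 1 in Cb major, so I.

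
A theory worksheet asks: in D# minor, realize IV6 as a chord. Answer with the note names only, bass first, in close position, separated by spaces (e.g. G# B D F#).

B# D# G#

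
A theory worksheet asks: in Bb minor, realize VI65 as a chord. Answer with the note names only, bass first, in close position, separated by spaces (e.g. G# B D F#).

The numeral's case and figure indicate a major seventh chord. In Bb minor its root, the submediant, is Gb.
That chord is spelled Gb-Bb-Db-F.
The figured bass 65 indicates first inversion, placing the third (Bb) in the bass: Bb-Db-F-Gb.

Bb Db F Gb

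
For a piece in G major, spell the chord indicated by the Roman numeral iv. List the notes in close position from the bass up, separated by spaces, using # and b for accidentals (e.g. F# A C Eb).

C Eb G

iv is the minor subdominant, borrowed from the parallel minor. In G major that root is C.
So the chord is C-Eb-G.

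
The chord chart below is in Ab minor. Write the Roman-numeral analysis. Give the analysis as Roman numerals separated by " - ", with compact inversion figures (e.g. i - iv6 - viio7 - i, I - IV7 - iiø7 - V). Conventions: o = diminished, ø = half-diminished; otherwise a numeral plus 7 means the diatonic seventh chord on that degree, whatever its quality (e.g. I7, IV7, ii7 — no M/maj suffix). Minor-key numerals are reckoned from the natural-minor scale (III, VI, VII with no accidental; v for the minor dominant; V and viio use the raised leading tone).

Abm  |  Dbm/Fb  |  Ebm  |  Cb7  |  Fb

i - iv6 - v - V7/VI - VI

Abm: root Ab is the tonic; minor triad there is i.
Dbm/Fb: minor triad on Db = scale degree 4 → iv6.
Ebm has root Eb, degree 5 in Ab minor, so v.
Cb7: chromatic; Cb is V of VI, so V7/VI.
Fb has root Fb, degree 6 in Ab minor, so VI.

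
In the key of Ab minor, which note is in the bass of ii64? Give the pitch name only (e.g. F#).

F

ii in Ab minor has root Bb; the chord is Bb-Db-F.
The figure 64 means second inversion — the fifth is in the bass.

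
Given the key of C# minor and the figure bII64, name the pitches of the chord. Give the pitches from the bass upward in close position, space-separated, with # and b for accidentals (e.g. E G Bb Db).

A D F#

Scale degree 2 in C# minor is D#; lowering it a half step gives D. bII64 is the Neapolitan chord — a major triad on the lowered second degree.
So the chord is D-F#-A, a major triad.
With the 64 figure the chord is in second inversion; from the bass A upward in close position it reads A-D-F#.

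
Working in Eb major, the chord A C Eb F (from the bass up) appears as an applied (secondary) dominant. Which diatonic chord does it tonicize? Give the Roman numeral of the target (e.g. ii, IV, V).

V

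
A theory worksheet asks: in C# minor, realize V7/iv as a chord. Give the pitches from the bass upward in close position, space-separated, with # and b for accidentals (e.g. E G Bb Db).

The slash means an applied dominant: we want the dominant of iv. In C# minor, iv is F# minor, and its dominant is built on C#.
Building a dominant seventh chord on C# gives C#-E#-G#-B.

C# E# G# B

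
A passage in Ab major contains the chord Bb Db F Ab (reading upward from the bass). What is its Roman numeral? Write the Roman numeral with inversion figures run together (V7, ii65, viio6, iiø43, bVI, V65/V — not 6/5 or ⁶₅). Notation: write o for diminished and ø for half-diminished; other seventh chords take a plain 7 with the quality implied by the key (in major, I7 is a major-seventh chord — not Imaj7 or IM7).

ii7

The pitches Bb-Db-F-Ab form a minor seventh chord rooted on Bb.
Bb is scale degree 2 in Ab major, and a minor seventh chord on that degree is written ii7.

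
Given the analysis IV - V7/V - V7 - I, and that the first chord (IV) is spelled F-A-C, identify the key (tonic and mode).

C major

The anchor chord is a major triad on F, labeled IV.
If F is scale degree 4 and the mode makes that degree carry a major triad, the tonic is C and the mode is major.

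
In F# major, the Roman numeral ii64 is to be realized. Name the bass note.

D#

ii in F# major has root G#; the chord is G#-B-D#.
The figure 64 means second inversion — the fifth is in the bass.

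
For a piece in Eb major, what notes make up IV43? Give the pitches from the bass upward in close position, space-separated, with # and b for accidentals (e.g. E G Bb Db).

Eb G Ab C

In Eb major, the fourth degree is Ab, and the diatonic chord built there is a major seventh chord.
That chord is spelled Ab-C-Eb-G.
With the 43 figure the chord is in second inversion; from the bass Eb upward in close position it reads Eb-G-Ab-C.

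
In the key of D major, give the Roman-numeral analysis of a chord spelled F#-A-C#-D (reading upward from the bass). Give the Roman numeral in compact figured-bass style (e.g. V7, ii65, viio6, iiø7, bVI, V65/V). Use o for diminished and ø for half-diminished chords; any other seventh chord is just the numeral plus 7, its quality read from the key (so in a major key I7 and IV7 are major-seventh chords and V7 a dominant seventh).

I65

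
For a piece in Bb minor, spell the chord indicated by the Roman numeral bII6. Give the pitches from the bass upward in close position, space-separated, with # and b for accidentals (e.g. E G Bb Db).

Eb Gb Cb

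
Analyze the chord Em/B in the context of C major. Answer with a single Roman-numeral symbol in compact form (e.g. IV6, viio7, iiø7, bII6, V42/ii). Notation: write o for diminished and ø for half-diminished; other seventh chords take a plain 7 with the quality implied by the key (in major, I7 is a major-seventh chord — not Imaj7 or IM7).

iii64

Stacked in thirds the chord is E-G-B: a minor triad on E.
E is scale degree 3 in C major, and a minor triad on that degree is written iii.
With B in the bass the chord is in second inversion, so the figured bass is 64.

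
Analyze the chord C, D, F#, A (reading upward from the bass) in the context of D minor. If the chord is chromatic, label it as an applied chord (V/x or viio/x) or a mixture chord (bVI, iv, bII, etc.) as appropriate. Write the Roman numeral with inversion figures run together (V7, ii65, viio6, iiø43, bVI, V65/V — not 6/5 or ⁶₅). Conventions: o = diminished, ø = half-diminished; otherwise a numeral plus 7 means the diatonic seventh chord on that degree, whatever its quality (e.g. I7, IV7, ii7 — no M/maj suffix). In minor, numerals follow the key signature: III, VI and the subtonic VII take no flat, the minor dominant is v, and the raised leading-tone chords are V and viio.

The pitches D-F#-A-C form a dominant seventh chord rooted on D.
D is not a diatonic chord root with this quality in D minor, but it lies a perfect fifth above G (iv), so the chord functions as an applied dominant of iv.
With C in the bass the chord is in third inversion, so the figured bass is 42.

V42/iv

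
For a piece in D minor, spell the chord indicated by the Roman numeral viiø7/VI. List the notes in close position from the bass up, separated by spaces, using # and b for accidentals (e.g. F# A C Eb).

A C Eb G

The slash marks an applied leading-tone chord: viio of VI. In D minor, VI is Bb, so the leading tone to it is A, a half step below.
Building a half-diminished seventh chord on A gives A-C-Eb-G.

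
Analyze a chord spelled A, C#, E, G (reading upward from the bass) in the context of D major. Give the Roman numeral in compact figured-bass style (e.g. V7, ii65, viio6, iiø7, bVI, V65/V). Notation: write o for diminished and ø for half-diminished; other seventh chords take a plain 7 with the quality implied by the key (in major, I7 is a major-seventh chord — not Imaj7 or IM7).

V7

The pitches A-C#-E-G form a dominant seventh chord rooted on A.
In D major, A is the dominant; the diatonic dominant seventh chord there is V7.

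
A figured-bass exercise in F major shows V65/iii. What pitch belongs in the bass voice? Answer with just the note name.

The applied chord V65/iii is rooted on E: E-G#-B-D.
The figure 65 means first inversion — the third is in the bass.

G#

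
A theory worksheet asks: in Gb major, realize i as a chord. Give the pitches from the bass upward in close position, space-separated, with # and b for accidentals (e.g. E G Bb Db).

Gb Bbb Db

i is the minor tonic, borrowed from the parallel minor. In Gb major that root is Gb.
So the chord is Gb-Bbb-Db, a minor triad.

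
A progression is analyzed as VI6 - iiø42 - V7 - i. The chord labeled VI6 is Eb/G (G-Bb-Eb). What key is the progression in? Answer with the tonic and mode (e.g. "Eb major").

The chord Eb/G is a major triad rooted on Eb; its label is VI6.
Counting down 5 scale steps from Eb places the tonic on G; a major triad on degree 6 is diatonic only in minor.

G minor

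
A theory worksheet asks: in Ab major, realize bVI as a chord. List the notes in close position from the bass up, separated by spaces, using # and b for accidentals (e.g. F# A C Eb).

Scale degree 6 in Ab major is F; lowering it a half step gives Fb. bVI is a major triad on the lowered sixth degree, borrowed from the parallel minor.
So the chord is Fb-Ab-Cb, a major triad.

Fb Ab Cb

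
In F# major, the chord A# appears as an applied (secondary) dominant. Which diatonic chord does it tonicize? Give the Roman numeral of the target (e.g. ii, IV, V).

vi

The chord is a major triad on A#.
A dominant resolves down a perfect fifth: A# → D#. In F# major, D# is scale degree 6, i.e. vi.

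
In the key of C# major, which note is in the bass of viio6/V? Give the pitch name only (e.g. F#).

The applied chord viio6/V is rooted on F##: F##-A#-C#.
The figure 6 means first inversion — the third is in the bass.

A#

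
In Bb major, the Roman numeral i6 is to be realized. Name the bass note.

i in Bb major has root Bb; the chord is Bb-Db-F.
The figure 6 means first inversion — the third is in the bass.

Db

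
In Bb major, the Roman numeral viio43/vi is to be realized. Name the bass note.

The applied chord viio43/vi is rooted on F#: F#-A-C-Eb.
The figure 43 means second inversion — the fifth is in the bass.

C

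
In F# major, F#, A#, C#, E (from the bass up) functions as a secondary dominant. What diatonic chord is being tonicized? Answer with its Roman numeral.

The chord is a dominant seventh chord on F#.
A dominant resolves down a perfect fifth: F# → B. In F# major, B is scale degree 4, i.e. IV.

IV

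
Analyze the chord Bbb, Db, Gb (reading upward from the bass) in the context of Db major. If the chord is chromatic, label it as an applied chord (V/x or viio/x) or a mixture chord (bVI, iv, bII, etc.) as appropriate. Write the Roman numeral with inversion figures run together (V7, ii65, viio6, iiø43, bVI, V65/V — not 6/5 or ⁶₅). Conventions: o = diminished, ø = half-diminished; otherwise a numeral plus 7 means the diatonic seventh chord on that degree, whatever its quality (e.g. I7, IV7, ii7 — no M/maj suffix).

Stacked in thirds the chord is Gb-Bbb-Db: a minor triad on Gb.
Gb is the fourth degree of Db major. This is the minor subdominant, borrowed from the parallel minor.
With Bbb in the bass the chord is in first inversion, so the figured bass is 6.

iv6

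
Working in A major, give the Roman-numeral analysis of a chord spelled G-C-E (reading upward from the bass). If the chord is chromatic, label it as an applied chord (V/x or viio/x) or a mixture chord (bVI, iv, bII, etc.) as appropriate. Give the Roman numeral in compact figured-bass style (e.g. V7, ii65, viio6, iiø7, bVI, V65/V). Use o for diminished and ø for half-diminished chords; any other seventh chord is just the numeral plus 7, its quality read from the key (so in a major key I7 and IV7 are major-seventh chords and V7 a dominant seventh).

Stacked in thirds the chord is C-E-G: a major triad on C.
C is the lowered third degree of A major (diatonic 3 would be C#). This is a major triad on the lowered third degree, borrowed from the parallel minor.
With G in the bass the chord is in second inversion, so the figured bass is 64.

bIII64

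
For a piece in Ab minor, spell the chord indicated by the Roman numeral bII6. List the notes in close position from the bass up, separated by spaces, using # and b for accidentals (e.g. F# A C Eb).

bII6 is the Neapolitan sixth — a major triad on the lowered second degree, here in its customary first inversion. In Ab minor that root is Bbb.
So the chord is Bbb-Db-Fb.
With the 6 figure the chord is in first inversion; from the bass Db upward in close position it reads Db-Fb-Bbb.

Db Fb Bbb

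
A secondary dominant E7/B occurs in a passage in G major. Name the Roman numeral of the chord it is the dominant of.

The chord is a dominant seventh chord on E.
A dominant resolves down a perfect fifth: E → A. In G major, A is scale degree 2, i.e. ii.

ii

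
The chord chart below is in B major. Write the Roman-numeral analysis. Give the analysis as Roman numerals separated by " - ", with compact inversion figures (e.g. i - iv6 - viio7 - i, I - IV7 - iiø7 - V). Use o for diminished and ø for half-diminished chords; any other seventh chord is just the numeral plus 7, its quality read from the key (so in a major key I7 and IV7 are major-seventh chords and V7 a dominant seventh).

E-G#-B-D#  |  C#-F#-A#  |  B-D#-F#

E-G#-B-D#: major seventh chord on E = scale degree 4 → IV7.
C#-F#-A#: root F# is the dominant; major triad there is V64.
B-D#-F# has root B, degree 1 in B major, so I.

IV7 - V64 - I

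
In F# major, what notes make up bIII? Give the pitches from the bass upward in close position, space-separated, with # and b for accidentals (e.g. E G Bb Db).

bIII is a major triad on the lowered third degree, borrowed from the parallel minor. In F# major that root is A.
So the chord is A-C#-E, a major triad.

A C# E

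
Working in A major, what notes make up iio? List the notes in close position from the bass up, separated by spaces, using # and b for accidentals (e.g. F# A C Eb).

Scale degree 2 in A major is B; here the chord built on it is altered to a diminished triad. iio is the diminished supertonic triad, borrowed from the parallel minor.
So the chord is B-D-F, a diminished triad.

B D F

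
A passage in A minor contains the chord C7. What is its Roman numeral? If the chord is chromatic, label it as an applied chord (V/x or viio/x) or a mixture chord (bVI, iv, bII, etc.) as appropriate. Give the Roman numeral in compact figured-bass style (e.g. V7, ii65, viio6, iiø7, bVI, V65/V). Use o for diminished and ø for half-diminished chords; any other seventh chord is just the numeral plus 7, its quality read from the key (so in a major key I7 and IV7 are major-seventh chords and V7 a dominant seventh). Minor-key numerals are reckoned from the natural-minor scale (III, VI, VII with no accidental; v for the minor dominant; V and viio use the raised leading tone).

V7/VI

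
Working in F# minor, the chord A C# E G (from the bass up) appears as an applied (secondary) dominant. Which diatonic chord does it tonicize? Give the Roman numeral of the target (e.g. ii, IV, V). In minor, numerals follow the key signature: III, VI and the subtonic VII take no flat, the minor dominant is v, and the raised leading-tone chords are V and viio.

VI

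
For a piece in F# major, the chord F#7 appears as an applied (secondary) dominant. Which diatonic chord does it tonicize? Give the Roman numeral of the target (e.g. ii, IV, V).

IV

The chord is a dominant seventh chord on F#.
A dominant resolves down a perfect fifth: F# → B. In F# major, B is scale degree 4, i.e. IV.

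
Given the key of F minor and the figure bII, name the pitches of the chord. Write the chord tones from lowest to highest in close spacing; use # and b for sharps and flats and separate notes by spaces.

Scale degree 2 in F minor is G; lowering it a half step gives Gb. bII is the Neapolitan chord — a major triad on the lowered second degree.
So the chord is Gb-Bb-Db.

Gb Bb Db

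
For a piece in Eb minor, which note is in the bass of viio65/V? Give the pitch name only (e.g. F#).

The applied chord viio65/V is rooted on A: A-C-Eb-Gb.
The figure 65 means first inversion — the third is in the bass.

C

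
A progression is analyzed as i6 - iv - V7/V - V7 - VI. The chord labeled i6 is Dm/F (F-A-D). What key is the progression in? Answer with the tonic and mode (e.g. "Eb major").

The chord Dm/F is a minor triad rooted on D; its label is i6.
If D is scale degree 1 and the mode makes that degree carry a minor triad, the tonic is D and the mode is minor.

D minor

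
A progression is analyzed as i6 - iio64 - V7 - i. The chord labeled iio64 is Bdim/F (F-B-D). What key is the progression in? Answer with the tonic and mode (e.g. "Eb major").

A minor

iio64 is given as F-B-D — a diminished triad with root B.
If B is scale degree 2 and the mode makes that degree carry a diminished triad, the tonic is A and the mode is minor.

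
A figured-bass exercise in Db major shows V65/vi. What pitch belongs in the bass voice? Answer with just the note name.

A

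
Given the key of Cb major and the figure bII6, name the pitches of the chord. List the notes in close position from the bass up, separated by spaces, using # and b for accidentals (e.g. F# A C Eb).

Fb Abb Dbb

Scale degree 2 in Cb major is Db; lowering it a half step gives Dbb. bII6 is the Neapolitan sixth — a major triad on the lowered second degree, here in its customary first inversion.
So the chord is Dbb-Fb-Abb, a major triad.
With the 6 figure the chord is in first inversion; from the bass Fb upward in close position it reads Fb-Abb-Dbb.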